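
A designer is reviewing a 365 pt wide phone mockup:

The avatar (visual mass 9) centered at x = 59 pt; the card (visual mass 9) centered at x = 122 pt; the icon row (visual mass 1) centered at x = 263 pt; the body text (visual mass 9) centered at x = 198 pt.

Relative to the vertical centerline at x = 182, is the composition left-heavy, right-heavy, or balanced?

left-heavy

Total weight = 9 + 9 + 1 + 9 = 28.
Σw·x = 9·59 + 9·122 + 1·263 + 9·198 = 3674, so x̄ = 3674/28 ≈ 131.21.
131.2 lies left of the midline 182, so the layout is left-heavy.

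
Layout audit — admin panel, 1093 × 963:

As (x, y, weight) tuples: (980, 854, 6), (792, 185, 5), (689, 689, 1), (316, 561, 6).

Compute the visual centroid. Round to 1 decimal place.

(690.3, 561.3)

Total weight = 6 + 5 + 1 + 6 = 18.
Σw·x = 6·980 + 5·792 + 1·689 + 6·316 = 12425, so x̄ = 12425/18 ≈ 690.28.
Σw·y = 6·854 + 5·185 + 1·689 + 6·561 = 10104, so ȳ = 10104/18 ≈ 561.33.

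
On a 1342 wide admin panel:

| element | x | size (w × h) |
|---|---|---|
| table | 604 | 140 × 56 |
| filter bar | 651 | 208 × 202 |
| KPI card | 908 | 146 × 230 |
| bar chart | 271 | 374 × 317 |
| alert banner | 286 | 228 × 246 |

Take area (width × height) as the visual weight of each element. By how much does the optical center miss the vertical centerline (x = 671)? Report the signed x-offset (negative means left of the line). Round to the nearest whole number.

Taking area as weight: table 140·56 = 7840, filter bar 208·202 = 42016, KPI card 146·230 = 33580, bar chart 374·317 = 118558, alert banner 228·246 = 56088. Sum 258082.
Σw·x = 7840·604 + 42016·651 + 33580·908 + 118558·271 + 56088·286 = 110748802, so x̄ = 110748802/258082 ≈ 429.12.
Offset from x = 671: 429.12 − 671 ≈ -241.88.

≈ -242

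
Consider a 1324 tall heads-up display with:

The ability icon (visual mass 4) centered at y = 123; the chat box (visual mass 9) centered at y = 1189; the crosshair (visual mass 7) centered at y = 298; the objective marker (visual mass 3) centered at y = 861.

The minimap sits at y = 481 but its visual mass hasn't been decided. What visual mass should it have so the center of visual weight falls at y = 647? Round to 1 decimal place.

Existing Σw = 23 (4 + 9 + 7 + 3); existing moment 4·123 + 9·1189 + 7·298 + 3·861 = 15862.
Balance at y = 647 requires (15862 + w·481) / (23 + w) = 647.
Solving: w = (647·23 − 15862) / (481 − 647) = -981 / -166 ≈ 5.91.

w ≈ 5.9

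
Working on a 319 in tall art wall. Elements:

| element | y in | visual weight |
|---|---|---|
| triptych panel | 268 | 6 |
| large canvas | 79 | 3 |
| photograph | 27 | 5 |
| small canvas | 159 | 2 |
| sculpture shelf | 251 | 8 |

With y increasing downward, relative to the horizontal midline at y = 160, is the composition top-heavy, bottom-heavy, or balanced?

Total weight = 6 + 3 + 5 + 2 + 8 = 24.
y: (6·268 + 3·79 + 5·27 + 2·159 + 8·251) / 24 = 4306 / 24 ≈ 179.42
179.4 vs midline 160 → bottom-heavy.

bottom-heavy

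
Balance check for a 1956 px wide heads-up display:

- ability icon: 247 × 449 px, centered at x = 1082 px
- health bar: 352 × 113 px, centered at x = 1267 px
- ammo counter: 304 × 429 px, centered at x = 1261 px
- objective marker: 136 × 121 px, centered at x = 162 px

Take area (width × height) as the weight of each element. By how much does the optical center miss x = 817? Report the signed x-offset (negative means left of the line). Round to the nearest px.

Areas: ability icon 247·449 = 110903, health bar 352·113 = 39776, ammo counter 304·429 = 130416, objective marker 136·121 = 16456. Total weight = 297551.
x: (110903·1082 + 39776·1267 + 130416·1261 + 16456·162) / 297551 = 337513686 / 297551 ≈ 1134.31
Against x = 817, that's 1134.31 − 817 = 317.31.

≈ 317 px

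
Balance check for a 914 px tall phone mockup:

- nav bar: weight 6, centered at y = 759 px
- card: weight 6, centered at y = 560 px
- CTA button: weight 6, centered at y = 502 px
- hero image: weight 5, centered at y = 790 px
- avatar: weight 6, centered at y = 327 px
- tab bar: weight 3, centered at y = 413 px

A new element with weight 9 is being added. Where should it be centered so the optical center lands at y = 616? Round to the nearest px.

After adding the new element, total weight = 6 + 6 + 6 + 5 + 6 + 3 + 9 = 41.
y: target moment 41×616 = 25256; current 6·759 + 6·560 + 6·502 + 5·790 + 6·327 + 3·413 = 18077; the new element supplies 7179, so y = 7179/9 ≈ 797.67.

y ≈ 798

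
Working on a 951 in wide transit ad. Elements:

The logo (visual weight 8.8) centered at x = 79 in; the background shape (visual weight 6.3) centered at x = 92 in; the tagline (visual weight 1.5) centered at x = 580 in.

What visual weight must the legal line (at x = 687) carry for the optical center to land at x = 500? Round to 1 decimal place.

w ≈ 32.9

Existing Σw = 16.6 (8.8 + 6.3 + 1.5); existing moment 8.8·79 + 6.3·92 + 1.5·580 = 2144.8.
Balance at x = 500 requires (2144.8 + w·687) / (16.6 + w) = 500.
Rearranging, w·(687 − 500) = 500·16.6 − 2144.8 = 6155.2, so w ≈ 6155.2/187 = 32.92.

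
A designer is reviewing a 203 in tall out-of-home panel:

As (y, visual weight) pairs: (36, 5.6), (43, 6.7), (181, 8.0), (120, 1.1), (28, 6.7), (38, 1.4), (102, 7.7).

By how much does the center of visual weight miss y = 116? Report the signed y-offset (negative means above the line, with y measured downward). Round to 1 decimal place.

Weights sum to 5.6 + 6.7 + 8.0 + 1.1 + 6.7 + 1.4 + 7.7 = 37.2.
Σw·y = 5.6·36 + 6.7·43 + 8.0·181 + 1.1·120 + 6.7·28 + 1.4·38 + 7.7·102 = 3095.9, so ȳ = 3095.9/37.2 ≈ 83.22.
Offset from y = 116: 83.22 − 116 ≈ -32.78.

≈ -32.8 in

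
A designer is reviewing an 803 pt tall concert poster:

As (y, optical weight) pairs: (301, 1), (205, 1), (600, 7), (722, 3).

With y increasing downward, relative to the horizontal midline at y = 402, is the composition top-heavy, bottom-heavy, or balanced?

bottom-heavy

Σw = 1 + 1 + 7 + 3 = 12.
y-moment: 1·301 + 1·205 + 7·600 + 3·722 = 6872; centroid 6872/12 ≈ 572.67.
572.7 vs midline 402 → bottom-heavy.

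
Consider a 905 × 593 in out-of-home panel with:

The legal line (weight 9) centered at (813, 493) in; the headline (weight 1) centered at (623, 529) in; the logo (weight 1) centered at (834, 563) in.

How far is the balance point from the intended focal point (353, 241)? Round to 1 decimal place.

≈ 515.9 in

Weights sum to 9 + 1 + 1 = 11.
x: (9·813 + 1·623 + 1·834) / 11 = 8774 / 11 ≈ 797.64
y: (9·493 + 1·529 + 1·563) / 11 = 5529 / 11 ≈ 502.64
Offset from (353, 241): Δx ≈ 444.64, Δy ≈ 261.64; distance = √(Δx² + Δy²) ≈ 515.90.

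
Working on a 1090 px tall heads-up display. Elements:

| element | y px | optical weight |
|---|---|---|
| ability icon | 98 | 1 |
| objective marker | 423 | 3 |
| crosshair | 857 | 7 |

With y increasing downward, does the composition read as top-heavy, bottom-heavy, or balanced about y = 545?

bottom-heavy

Total weight = 1 + 3 + 7 = 11.
y-moment: 1·98 + 3·423 + 7·857 = 7366; centroid 7366/11 ≈ 669.64.
669.6 lies below (larger y than) the midline 545, so the layout is bottom-heavy.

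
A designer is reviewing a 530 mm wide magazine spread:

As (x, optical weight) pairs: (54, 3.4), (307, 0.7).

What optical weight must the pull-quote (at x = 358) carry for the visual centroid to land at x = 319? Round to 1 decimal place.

w ≈ 23.3

Existing Σw = 4.1 (3.4 + 0.7); existing moment 3.4·54 + 0.7·307 = 398.5.
Balance at x = 319 requires (398.5 + w·358) / (4.1 + w) = 319.
Rearranging, w·(358 − 319) = 319·4.1 − 398.5 = 909.4, so w ≈ 909.4/39 = 23.32.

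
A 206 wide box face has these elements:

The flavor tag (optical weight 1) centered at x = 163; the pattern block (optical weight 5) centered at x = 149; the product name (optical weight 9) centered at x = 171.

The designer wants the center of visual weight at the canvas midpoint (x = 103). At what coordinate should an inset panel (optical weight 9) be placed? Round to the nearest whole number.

After adding the inset panel, total weight = 1 + 5 + 9 + 9 = 24.
x: target moment 24×103 = 2472; current 1·163 + 5·149 + 9·171 = 2447; the inset panel supplies 25, so x = 25/9 ≈ 2.78.

x ≈ 3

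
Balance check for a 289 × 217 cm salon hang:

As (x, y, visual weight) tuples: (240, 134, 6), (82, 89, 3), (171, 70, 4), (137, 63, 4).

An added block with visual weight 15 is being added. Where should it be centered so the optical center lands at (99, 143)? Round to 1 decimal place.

(16.7, 198.2)

With the added block, Σw becomes 6 + 3 + 4 + 4 + 15 = 32.
x: need Σw·x = 32·99 = 3168. Existing = 6·240 + 3·82 + 4·171 + 4·137 = 2918. Remainder 250 / 15 ≈ 16.67.
y: need Σw·y = 32·143 = 4576. Existing = 6·134 + 3·89 + 4·70 + 4·63 = 1603. Remainder 2973 / 15 ≈ 198.20.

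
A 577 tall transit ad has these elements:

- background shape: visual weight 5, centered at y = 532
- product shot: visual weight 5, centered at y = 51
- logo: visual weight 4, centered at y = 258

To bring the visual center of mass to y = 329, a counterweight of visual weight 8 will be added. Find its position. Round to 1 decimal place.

y ≈ 411.4

After adding the counterweight, total weight = 5 + 5 + 4 + 8 = 22.
y: need Σw·y = 22·329 = 7238. Existing = 5·532 + 5·51 + 4·258 = 3947. Remainder 3291 / 8 ≈ 411.38.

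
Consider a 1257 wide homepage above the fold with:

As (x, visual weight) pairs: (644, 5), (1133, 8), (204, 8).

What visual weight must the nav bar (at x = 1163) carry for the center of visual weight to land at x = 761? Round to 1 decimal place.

w ≈ 5.1

Known weights sum to 5 + 8 + 8 = 21; their moment is 5·644 + 8·1133 + 8·204 = 13916.
Set Σw·x/Σw = 761: (13916 + 1163w) = 761·(21 + w).
Solving: w = (761·21 − 13916) / (1163 − 761) = 2065 / 402 ≈ 5.14.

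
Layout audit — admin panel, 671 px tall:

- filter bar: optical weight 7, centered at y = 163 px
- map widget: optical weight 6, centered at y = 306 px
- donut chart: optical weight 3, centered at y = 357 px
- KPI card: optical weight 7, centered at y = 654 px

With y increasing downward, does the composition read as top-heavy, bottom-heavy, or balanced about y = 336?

bottom-heavy

Total weight = 7 + 6 + 3 + 7 = 23.
y-moment: 7·163 + 6·306 + 3·357 + 7·654 = 8626; centroid 8626/23 ≈ 375.04.
375.0 vs midline 336 → bottom-heavy.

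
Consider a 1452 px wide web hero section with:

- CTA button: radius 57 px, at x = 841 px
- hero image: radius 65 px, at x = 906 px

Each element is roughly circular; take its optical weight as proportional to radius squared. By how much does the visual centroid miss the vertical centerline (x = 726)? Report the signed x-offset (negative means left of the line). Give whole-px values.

Weights ∝ r²: CTA button 57² = 3249, hero image 65² = 4225; Σw = 7474.
Σw·x = 3249·841 + 4225·906 = 6560259, so x̄ = 6560259/7474 ≈ 877.74.
Offset from x = 726: 877.74 − 726 ≈ 151.74.

≈ 152 px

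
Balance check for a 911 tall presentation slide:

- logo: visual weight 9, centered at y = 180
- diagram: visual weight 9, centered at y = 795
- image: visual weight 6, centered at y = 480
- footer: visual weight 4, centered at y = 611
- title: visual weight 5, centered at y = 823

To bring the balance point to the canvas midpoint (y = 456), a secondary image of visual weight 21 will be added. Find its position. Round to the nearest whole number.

With the secondary image, Σw becomes 9 + 9 + 6 + 4 + 5 + 21 = 54.
y: target moment 54×456 = 24624; current 9·180 + 9·795 + 6·480 + 4·611 + 5·823 = 18214; the secondary image supplies 6410, so y = 6410/21 ≈ 305.24.

y ≈ 305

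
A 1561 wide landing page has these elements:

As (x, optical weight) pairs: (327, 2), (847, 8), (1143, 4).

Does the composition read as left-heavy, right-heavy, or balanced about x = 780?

right-heavy

Weights sum to 2 + 8 + 4 = 14.
x: (2·327 + 8·847 + 4·1143) / 14 = 12002 / 14 ≈ 857.29
Since 857.3 is right of 780, the composition reads right-heavy.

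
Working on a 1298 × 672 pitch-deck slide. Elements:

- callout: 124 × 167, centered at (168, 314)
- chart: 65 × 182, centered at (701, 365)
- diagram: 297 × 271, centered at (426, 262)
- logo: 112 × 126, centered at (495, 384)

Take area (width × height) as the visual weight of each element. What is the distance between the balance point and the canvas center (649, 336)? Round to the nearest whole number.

Areas → weights: callout 124·167 = 20708, chart 65·182 = 11830, diagram 297·271 = 80487, logo 112·126 = 14112; Σw = 127137.
Σw·x = 20708·168 + 11830·701 + 80487·426 + 14112·495 = 53044676, so x̄ = 53044676/127137 ≈ 417.22.
Σw·y = 20708·314 + 11830·365 + 80487·262 + 14112·384 = 37326864, so ȳ = 37326864/127137 ≈ 293.60.
From (649, 336): dx = -231.78, dy = -42.40, so the distance is √(dx²+dy²) ≈ 235.62.

≈ 236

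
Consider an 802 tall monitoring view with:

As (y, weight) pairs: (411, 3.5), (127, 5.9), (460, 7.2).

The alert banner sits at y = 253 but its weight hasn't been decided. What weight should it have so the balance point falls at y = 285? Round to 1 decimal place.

w ≈ 24.0

Known weights sum to 3.5 + 5.9 + 7.2 = 16.6; their moment is 3.5·411 + 5.9·127 + 7.2·460 = 5499.8.
For the centroid to hit 285: (5499.8 + w·253) / (16.6 + w) = 285.
Solving: w = (285·16.6 − 5499.8) / (253 − 285) = -768.8 / -32 ≈ 24.02.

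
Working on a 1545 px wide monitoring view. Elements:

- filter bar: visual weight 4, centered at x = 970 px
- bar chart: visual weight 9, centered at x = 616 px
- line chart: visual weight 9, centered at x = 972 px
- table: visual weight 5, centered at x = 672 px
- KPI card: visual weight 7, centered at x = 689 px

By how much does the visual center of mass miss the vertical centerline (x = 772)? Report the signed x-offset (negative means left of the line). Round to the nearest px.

≈ 3 px

Weights sum to 4 + 9 + 9 + 5 + 7 = 34.
x-moment: 4·970 + 9·616 + 9·972 + 5·672 + 7·689 = 26355; centroid 26355/34 ≈ 775.15.
Against x = 772, that's 775.15 − 772 = 3.15.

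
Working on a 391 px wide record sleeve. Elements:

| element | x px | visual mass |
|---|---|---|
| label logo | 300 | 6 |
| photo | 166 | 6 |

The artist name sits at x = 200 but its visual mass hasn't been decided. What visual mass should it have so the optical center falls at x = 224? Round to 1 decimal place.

Fixed elements: Σw = 6 + 6 = 12, Σw·x = 6·300 + 6·166 = 2796.
Set Σw·x/Σw = 224: (2796 + 200w) = 224·(12 + w).
Solving: w = (224·12 − 2796) / (200 − 224) = -108 / -24 ≈ 4.50.

w ≈ 4.5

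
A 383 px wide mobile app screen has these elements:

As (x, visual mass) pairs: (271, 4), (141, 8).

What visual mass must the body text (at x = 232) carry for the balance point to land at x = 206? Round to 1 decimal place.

w ≈ 10.0

Existing Σw = 12 (4 + 8); existing moment 4·271 + 8·141 = 2212.
Balance at x = 206 requires (2212 + w·232) / (12 + w) = 206.
Solving: w = (206·12 − 2212) / (232 − 206) = 260 / 26 ≈ 10.00.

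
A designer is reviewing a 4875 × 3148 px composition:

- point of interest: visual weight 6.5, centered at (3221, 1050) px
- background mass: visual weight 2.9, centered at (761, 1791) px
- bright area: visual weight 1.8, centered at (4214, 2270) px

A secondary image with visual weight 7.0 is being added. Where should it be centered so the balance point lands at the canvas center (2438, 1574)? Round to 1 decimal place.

(1949.0, 1791.7)

With the secondary image, Σw becomes 6.5 + 2.9 + 1.8 + 7.0 = 18.2.
x: need Σw·x = 18.2·2438 = 44371.6. Existing = 6.5·3221 + 2.9·761 + 1.8·4214 = 30728.6. Remainder 13643.0 / 7.0 ≈ 1949.00.
y: need Σw·y = 18.2·1574 = 28646.8. Existing = 6.5·1050 + 2.9·1791 + 1.8·2270 = 16104.9. Remainder 12541.9 / 7.0 ≈ 1791.70.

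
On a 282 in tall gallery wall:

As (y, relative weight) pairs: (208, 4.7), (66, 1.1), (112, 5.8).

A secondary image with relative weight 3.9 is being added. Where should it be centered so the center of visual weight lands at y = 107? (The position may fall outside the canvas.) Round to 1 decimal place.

y ≈ -10.6

After adding the secondary image, total weight = 4.7 + 1.1 + 5.8 + 3.9 = 15.5.
Along y: (1699.8 + 3.9·y) / 15.5 = 107 (existing moment 4.7·208 + 1.1·66 + 5.8·112 = 1699.8) ⇒ y = (1658.5 − 1699.8) / 3.9 ≈ -10.59.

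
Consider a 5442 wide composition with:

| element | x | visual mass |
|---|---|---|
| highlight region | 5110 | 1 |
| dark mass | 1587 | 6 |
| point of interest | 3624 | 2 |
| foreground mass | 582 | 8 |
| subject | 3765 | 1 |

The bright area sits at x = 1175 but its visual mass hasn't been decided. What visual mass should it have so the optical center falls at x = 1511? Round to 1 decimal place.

w ≈ 9.2

Fixed elements: Σw = 1 + 6 + 2 + 8 + 1 = 18, Σw·x = 1·5110 + 6·1587 + 2·3624 + 8·582 + 1·3765 = 30301.
For the centroid to hit 1511: (30301 + w·1175) / (18 + w) = 1511.
Solving: w = (1511·18 − 30301) / (1175 − 1511) = -3103 / -336 ≈ 9.24.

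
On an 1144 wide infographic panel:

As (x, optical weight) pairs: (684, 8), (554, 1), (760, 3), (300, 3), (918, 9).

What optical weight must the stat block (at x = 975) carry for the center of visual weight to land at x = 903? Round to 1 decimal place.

Existing Σw = 24 (8 + 1 + 3 + 3 + 9); existing moment 8·684 + 1·554 + 3·760 + 3·300 + 9·918 = 17468.
For the centroid to hit 903: (17468 + w·975) / (24 + w) = 903.
Rearranging, w·(975 − 903) = 903·24 − 17468 = 4204, so w ≈ 4204/72 = 58.39.

w ≈ 58.4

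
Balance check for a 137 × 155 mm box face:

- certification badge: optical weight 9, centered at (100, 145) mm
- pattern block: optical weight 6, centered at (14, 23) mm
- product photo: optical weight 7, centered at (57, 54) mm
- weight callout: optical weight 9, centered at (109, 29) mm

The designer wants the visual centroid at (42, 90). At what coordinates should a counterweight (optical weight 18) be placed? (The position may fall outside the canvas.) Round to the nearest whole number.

(-17, 129)

With the counterweight, Σw becomes 9 + 6 + 7 + 9 + 18 = 49.
Along x: (2364 + 18·x) / 49 = 42 (existing moment 9·100 + 6·14 + 7·57 + 9·109 = 2364) ⇒ x = (2058 − 2364) / 18 ≈ -17.00.
Along y: (2082 + 18·y) / 49 = 90 (existing moment 9·145 + 6·23 + 7·54 + 9·29 = 2082) ⇒ y = (4410 − 2082) / 18 ≈ 129.33.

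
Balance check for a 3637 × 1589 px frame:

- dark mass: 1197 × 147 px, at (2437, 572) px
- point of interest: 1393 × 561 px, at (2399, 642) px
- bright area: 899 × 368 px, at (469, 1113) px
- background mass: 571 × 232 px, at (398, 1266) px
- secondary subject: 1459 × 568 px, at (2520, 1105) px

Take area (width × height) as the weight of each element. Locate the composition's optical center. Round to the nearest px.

(2045, 913)

Taking area as weight: dark mass 1197·147 = 175959, point of interest 1393·561 = 781473, bright area 899·368 = 330832, background mass 571·232 = 132472, secondary subject 1459·568 = 828712. Sum 2249448.
x: (175959·2437 + 781473·2399 + 330832·469 + 132472·398 + 828712·2520) / 2249448 = 4599804114 / 2249448 ≈ 2044.86
y: (175959·572 + 781473·642 + 330832·1113 + 132472·1266 + 828712·1105) / 2249448 = 2054006542 / 2249448 ≈ 913.12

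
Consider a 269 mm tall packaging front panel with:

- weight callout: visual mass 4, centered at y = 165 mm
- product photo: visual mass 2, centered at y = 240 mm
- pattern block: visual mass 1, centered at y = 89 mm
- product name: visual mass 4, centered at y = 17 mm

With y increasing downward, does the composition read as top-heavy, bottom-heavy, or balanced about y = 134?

top-heavy

Σw = 4 + 2 + 1 + 4 = 11.
y-moment: 4·165 + 2·240 + 1·89 + 4·17 = 1297; centroid 1297/11 ≈ 117.91.
117.9 vs midline 134 → top-heavy.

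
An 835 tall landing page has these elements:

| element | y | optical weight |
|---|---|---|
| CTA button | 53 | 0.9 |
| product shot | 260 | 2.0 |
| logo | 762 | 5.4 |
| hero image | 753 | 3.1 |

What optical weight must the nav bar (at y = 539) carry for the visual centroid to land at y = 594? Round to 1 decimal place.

Existing Σw = 11.4 (0.9 + 2.0 + 5.4 + 3.1); existing moment 0.9·53 + 2.0·260 + 5.4·762 + 3.1·753 = 7016.8.
Set Σw·y/Σw = 594: (7016.8 + 539w) = 594·(11.4 + w).
Rearranging, w·(539 − 594) = 594·11.4 − 7016.8 = -245.2, so w ≈ -245.2/-55 = 4.46.

w ≈ 4.5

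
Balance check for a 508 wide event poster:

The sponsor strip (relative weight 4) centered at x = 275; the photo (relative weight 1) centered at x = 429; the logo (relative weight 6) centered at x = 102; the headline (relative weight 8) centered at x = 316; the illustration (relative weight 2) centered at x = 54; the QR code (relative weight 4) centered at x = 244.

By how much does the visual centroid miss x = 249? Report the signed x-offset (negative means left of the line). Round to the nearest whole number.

Total weight = 4 + 1 + 6 + 8 + 2 + 4 = 25.
x: moment 5753 / weight 25 ≈ 230.12
Against x = 249, that's 230.12 − 249 = -18.88.

≈ -19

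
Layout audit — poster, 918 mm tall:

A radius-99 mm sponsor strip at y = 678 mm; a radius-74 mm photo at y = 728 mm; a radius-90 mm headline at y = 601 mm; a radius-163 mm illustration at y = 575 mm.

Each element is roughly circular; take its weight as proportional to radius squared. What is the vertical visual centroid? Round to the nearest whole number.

Weights ∝ r²: sponsor strip 99² = 9801, photo 74² = 5476, headline 90² = 8100, illustration 163² = 26569; Σw = 49946.
y: (9801·678 + 5476·728 + 8100·601 + 26569·575) / 49946 = 30776881 / 49946 ≈ 616.20

y ≈ 616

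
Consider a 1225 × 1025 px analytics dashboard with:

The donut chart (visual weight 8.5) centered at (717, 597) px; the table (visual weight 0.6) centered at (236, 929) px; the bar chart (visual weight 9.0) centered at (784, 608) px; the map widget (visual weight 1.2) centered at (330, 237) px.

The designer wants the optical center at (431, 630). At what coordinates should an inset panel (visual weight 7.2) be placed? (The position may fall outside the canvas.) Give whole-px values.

After adding the inset panel, total weight = 8.5 + 0.6 + 9.0 + 1.2 + 7.2 = 26.5.
x: target moment 26.5×431 = 11421.5; current 8.5·717 + 0.6·236 + 9.0·784 + 1.2·330 = 13688.1; the inset panel supplies -2266.6, so x = -2266.6/7.2 ≈ -314.81.
y: target moment 26.5×630 = 16695.0; current 8.5·597 + 0.6·929 + 9.0·608 + 1.2·237 = 11388.3; the inset panel supplies 5306.7, so y = 5306.7/7.2 ≈ 737.04.

(-315, 737)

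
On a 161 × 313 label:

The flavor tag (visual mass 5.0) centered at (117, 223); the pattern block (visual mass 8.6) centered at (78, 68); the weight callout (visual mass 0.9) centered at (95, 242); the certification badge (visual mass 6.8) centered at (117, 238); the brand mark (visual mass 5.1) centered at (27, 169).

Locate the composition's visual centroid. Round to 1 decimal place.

Σw = 5.0 + 8.6 + 0.9 + 6.8 + 5.1 = 26.4.
x-moment: 5.0·117 + 8.6·78 + 0.9·95 + 6.8·117 + 5.1·27 = 2274.6; centroid 2274.6/26.4 ≈ 86.16.
y-moment: 5.0·223 + 8.6·68 + 0.9·242 + 6.8·238 + 5.1·169 = 4397.9; centroid 4397.9/26.4 ≈ 166.59.

(86.2, 166.6)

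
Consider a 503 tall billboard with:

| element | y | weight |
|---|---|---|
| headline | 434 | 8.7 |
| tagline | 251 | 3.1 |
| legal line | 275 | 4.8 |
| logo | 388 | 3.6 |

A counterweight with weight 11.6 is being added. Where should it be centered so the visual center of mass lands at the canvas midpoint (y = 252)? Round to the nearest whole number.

y ≈ 64

New total weight: (8.7 + 3.1 + 4.8 + 3.6) + 11.6 = 31.8.
y: need Σw·y = 31.8·252 = 8013.6. Existing = 8.7·434 + 3.1·251 + 4.8·275 + 3.6·388 = 7270.7. Remainder 742.9 / 11.6 ≈ 64.04.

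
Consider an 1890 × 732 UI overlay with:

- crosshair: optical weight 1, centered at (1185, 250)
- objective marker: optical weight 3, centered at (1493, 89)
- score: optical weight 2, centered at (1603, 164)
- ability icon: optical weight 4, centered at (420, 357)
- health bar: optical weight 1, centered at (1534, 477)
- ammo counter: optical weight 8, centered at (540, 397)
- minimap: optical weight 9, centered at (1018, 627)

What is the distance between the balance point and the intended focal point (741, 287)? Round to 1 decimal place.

≈ 213.4

Total weight = 1 + 3 + 2 + 4 + 1 + 8 + 9 = 28.
Σw·x = 25566; x̄ = 25566/28 ≈ 913.07.
y: moment 11569 / weight 28 ≈ 413.18
Offset from (741, 287): Δx ≈ 172.07, Δy ≈ 126.18; distance = √(Δx² + Δy²) ≈ 213.38.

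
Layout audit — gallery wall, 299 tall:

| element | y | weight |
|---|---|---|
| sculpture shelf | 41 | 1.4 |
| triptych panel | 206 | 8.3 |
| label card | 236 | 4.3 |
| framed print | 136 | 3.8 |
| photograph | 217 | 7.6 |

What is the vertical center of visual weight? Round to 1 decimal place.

Σw = 1.4 + 8.3 + 4.3 + 3.8 + 7.6 = 25.4.
Σw·y = 1.4·41 + 8.3·206 + 4.3·236 + 3.8·136 + 7.6·217 = 4948.0, so ȳ = 4948.0/25.4 ≈ 194.80.

y ≈ 194.8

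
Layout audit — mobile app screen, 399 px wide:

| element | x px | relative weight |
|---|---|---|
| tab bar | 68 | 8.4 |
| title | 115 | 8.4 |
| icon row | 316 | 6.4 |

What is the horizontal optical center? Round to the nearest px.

Total weight = 8.4 + 8.4 + 6.4 = 23.2.
Σw·x = 8.4·68 + 8.4·115 + 6.4·316 = 3559.6, so x̄ = 3559.6/23.2 ≈ 153.43.

x ≈ 153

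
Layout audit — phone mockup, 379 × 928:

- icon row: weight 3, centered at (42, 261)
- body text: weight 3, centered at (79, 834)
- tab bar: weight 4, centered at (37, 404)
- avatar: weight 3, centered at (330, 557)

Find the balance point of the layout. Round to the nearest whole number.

(115, 506)

Weights sum to 3 + 3 + 4 + 3 = 13.
x-moment: 3·42 + 3·79 + 4·37 + 3·330 = 1501; centroid 1501/13 ≈ 115.46.
y-moment: 3·261 + 3·834 + 4·404 + 3·557 = 6572; centroid 6572/13 ≈ 505.54.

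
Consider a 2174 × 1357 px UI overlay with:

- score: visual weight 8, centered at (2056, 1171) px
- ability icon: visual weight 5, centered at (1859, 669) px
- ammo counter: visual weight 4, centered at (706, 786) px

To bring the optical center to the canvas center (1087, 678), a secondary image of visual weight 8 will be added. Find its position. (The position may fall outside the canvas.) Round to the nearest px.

(-174, 137)

After adding the secondary image, total weight = 8 + 5 + 4 + 8 = 25.
Along x: (28567 + 8·x) / 25 = 1087 (existing moment 8·2056 + 5·1859 + 4·706 = 28567) ⇒ x = (27175 − 28567) / 8 ≈ -174.00.
Along y: (15857 + 8·y) / 25 = 678 (existing moment 8·1171 + 5·669 + 4·786 = 15857) ⇒ y = (16950 − 15857) / 8 ≈ 136.62.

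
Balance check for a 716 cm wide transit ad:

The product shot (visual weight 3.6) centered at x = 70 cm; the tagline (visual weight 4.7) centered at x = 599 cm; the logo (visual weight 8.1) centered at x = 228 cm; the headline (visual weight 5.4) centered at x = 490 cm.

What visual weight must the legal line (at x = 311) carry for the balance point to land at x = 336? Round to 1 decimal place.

w ≈ 9.4

Existing Σw = 21.8 (3.6 + 4.7 + 8.1 + 5.4); existing moment 3.6·70 + 4.7·599 + 8.1·228 + 5.4·490 = 7560.1.
For the centroid to hit 336: (7560.1 + w·311) / (21.8 + w) = 336.
Solving: w = (336·21.8 − 7560.1) / (311 − 336) = -235.3 / -25 ≈ 9.41.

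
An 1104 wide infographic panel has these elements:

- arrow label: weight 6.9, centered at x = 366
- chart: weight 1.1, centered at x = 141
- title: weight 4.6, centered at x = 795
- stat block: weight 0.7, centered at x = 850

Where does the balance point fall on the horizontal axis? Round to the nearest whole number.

Weights sum to 6.9 + 1.1 + 4.6 + 0.7 = 13.3.
x: (6.9·366 + 1.1·141 + 4.6·795 + 0.7·850) / 13.3 = 6932.5 / 13.3 ≈ 521.24

x ≈ 521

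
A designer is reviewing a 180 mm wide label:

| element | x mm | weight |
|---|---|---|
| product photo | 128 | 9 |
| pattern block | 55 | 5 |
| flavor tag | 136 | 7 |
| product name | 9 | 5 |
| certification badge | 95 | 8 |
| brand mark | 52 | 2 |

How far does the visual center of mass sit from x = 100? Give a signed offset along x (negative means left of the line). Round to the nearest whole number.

≈ -9 mm

Σw = 9 + 5 + 7 + 5 + 8 + 2 = 36.
x: (9·128 + 5·55 + 7·136 + 5·9 + 8·95 + 2·52) / 36 = 3288 / 36 ≈ 91.33
Against x = 100, that's 91.33 − 100 = -8.67.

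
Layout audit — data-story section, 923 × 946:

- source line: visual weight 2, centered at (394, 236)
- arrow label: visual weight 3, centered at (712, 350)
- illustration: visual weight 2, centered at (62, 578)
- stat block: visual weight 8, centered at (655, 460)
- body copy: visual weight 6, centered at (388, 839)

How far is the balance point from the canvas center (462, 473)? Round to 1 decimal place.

≈ 82.0

Total weight = 2 + 3 + 2 + 8 + 6 = 21.
x-moment: 2·394 + 3·712 + 2·62 + 8·655 + 6·388 = 10616; centroid 10616/21 ≈ 505.52.
y-moment: 2·236 + 3·350 + 2·578 + 8·460 + 6·839 = 11392; centroid 11392/21 ≈ 542.48.
Offset from (462, 473): Δx ≈ 43.52, Δy ≈ 69.48; distance = √(Δx² + Δy²) ≈ 81.98.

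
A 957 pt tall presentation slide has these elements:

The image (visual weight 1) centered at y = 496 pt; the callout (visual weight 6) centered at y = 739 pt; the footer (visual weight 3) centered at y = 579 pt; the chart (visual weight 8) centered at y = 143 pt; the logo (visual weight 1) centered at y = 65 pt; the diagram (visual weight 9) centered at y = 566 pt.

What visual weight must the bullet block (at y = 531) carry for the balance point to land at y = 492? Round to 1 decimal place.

Fixed elements: Σw = 1 + 6 + 3 + 8 + 1 + 9 = 28, Σw·y = 1·496 + 6·739 + 3·579 + 8·143 + 1·65 + 9·566 = 12970.
Set Σw·y/Σw = 492: (12970 + 531w) = 492·(28 + w).
Rearranging, w·(531 − 492) = 492·28 − 12970 = 806, so w ≈ 806/39 = 20.67.

w ≈ 20.7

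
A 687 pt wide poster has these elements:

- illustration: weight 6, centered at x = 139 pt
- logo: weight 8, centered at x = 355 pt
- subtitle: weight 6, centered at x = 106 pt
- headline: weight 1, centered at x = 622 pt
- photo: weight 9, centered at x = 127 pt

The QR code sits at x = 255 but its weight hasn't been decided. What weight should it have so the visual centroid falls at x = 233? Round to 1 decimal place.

Fixed elements: Σw = 6 + 8 + 6 + 1 + 9 = 30, Σw·x = 6·139 + 8·355 + 6·106 + 1·622 + 9·127 = 6075.
For the centroid to hit 233: (6075 + w·255) / (30 + w) = 233.
Rearranging, w·(255 − 233) = 233·30 − 6075 = 915, so w ≈ 915/22 = 41.59.

w ≈ 41.6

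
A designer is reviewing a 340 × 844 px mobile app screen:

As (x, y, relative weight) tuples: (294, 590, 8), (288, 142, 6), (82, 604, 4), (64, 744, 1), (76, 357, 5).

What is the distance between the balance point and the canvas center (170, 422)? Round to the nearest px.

Total weight = 8 + 6 + 4 + 1 + 5 = 24.
x-moment: 8·294 + 6·288 + 4·82 + 1·64 + 5·76 = 4852; centroid 4852/24 ≈ 202.17.
y-moment: 8·590 + 6·142 + 4·604 + 1·744 + 5·357 = 10517; centroid 10517/24 ≈ 438.21.
Offset from (170, 422): Δx ≈ 32.17, Δy ≈ 16.21; distance = √(Δx² + Δy²) ≈ 36.02.

≈ 36 px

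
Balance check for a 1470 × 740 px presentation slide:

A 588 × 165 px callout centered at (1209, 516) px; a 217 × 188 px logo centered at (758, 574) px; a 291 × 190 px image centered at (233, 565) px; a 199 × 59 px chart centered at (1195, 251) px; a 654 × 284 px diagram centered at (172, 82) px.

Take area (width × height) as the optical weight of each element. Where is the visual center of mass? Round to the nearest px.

Areas → weights: callout 588·165 = 97020, logo 217·188 = 40796, image 291·190 = 55290, chart 199·59 = 11741, diagram 654·284 = 185736; Σw = 390583.
x: (97020·1209 + 40796·758 + 55290·233 + 11741·1195 + 185736·172) / 390583 = 207080205 / 390583 ≈ 530.18
y: (97020·516 + 40796·574 + 55290·565 + 11741·251 + 185736·82) / 390583 = 122895417 / 390583 ≈ 314.65

(530, 315)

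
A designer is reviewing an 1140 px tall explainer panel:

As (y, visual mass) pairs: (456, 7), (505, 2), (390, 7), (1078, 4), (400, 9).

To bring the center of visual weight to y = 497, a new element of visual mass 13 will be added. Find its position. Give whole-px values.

y ≈ 464

New total weight: (7 + 2 + 7 + 4 + 9) + 13 = 42.
Along y: (14844 + 13·y) / 42 = 497 (existing moment 7·456 + 2·505 + 7·390 + 4·1078 + 9·400 = 14844) ⇒ y = (20874 − 14844) / 13 ≈ 463.85.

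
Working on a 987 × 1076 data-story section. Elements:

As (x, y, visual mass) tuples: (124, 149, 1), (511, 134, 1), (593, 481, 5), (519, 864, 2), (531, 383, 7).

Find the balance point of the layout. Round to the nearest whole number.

Σw = 1 + 1 + 5 + 2 + 7 = 16.
x-moment: 1·124 + 1·511 + 5·593 + 2·519 + 7·531 = 8355; centroid 8355/16 ≈ 522.19.
y-moment: 1·149 + 1·134 + 5·481 + 2·864 + 7·383 = 7097; centroid 7097/16 ≈ 443.56.

(522, 444)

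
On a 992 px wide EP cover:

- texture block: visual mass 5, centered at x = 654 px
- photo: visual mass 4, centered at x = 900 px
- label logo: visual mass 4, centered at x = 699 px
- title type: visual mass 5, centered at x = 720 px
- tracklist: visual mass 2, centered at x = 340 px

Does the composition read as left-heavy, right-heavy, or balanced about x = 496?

Σw = 5 + 4 + 4 + 5 + 2 = 20.
Σw·x = 5·654 + 4·900 + 4·699 + 5·720 + 2·340 = 13946, so x̄ = 13946/20 ≈ 697.30.
Since 697.3 is right of 496, the composition reads right-heavy.

right-heavy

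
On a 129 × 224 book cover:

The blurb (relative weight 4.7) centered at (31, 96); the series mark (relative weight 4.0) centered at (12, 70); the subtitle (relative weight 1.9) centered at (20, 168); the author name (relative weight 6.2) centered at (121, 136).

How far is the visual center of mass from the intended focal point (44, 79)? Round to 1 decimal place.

Weights sum to 4.7 + 4.0 + 1.9 + 6.2 = 16.8.
x: (4.7·31 + 4.0·12 + 1.9·20 + 6.2·121) / 16.8 = 981.9 / 16.8 ≈ 58.45
y: (4.7·96 + 4.0·70 + 1.9·168 + 6.2·136) / 16.8 = 1893.6 / 16.8 ≈ 112.71
Offset from (44, 79): Δx ≈ 14.45, Δy ≈ 33.71; distance = √(Δx² + Δy²) ≈ 36.68.

≈ 36.7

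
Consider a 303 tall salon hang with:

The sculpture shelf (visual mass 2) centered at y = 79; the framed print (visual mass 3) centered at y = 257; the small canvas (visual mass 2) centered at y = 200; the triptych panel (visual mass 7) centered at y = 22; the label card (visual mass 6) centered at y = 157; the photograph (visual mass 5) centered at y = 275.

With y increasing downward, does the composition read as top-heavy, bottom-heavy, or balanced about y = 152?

balanced

Weights sum to 2 + 3 + 2 + 7 + 6 + 5 = 25.
y: moment 3800 / weight 25 ≈ 152.00
The centroid 152.00 matches the midline at 152, so the layout is balanced.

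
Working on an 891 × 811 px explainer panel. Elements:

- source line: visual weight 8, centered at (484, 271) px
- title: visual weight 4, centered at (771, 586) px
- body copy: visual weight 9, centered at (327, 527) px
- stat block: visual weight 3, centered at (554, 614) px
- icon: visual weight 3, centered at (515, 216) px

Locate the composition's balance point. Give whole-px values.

Weights sum to 8 + 4 + 9 + 3 + 3 = 27.
Σw·x = 8·484 + 4·771 + 9·327 + 3·554 + 3·515 = 13106, so x̄ = 13106/27 ≈ 485.41.
Σw·y = 8·271 + 4·586 + 9·527 + 3·614 + 3·216 = 11745, so ȳ = 11745/27 ≈ 435.00.

(485, 435)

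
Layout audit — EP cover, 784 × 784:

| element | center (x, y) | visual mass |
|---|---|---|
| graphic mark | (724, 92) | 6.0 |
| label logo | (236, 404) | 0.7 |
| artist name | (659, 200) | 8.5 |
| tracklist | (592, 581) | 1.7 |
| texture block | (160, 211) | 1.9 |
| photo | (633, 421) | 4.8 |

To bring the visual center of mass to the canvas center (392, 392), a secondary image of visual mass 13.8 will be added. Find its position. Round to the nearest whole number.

After adding the secondary image, total weight = 6.0 + 0.7 + 8.5 + 1.7 + 1.9 + 4.8 + 13.8 = 37.4.
x: target moment 37.4×392 = 14660.8; current 6.0·724 + 0.7·236 + 8.5·659 + 1.7·592 + 1.9·160 + 4.8·633 = 14459.5; the secondary image supplies 201.3, so x = 201.3/13.8 ≈ 14.59.
y: target moment 37.4×392 = 14660.8; current 6.0·92 + 0.7·404 + 8.5·200 + 1.7·581 + 1.9·211 + 4.8·421 = 5944.2; the secondary image supplies 8716.6, so y = 8716.6/13.8 ≈ 631.64.

(15, 632)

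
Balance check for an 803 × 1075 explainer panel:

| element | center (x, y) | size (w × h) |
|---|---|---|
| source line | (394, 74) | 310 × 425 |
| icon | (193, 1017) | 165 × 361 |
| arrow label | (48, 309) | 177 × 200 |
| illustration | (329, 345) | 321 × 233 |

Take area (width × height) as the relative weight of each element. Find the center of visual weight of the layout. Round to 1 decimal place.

(297.5, 355.1)

Areas → weights: source line 310·425 = 131750, icon 165·361 = 59565, arrow label 177·200 = 35400, illustration 321·233 = 74793; Σw = 301508.
x-moment: 131750·394 + 59565·193 + 35400·48 + 74793·329 = 89711642; centroid 89711642/301508 ≈ 297.54.
y-moment: 131750·74 + 59565·1017 + 35400·309 + 74793·345 = 107069290; centroid 107069290/301508 ≈ 355.11.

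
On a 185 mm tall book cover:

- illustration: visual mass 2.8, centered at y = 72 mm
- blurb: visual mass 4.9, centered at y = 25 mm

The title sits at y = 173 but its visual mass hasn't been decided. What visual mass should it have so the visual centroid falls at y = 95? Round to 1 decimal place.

Known weights sum to 2.8 + 4.9 = 7.7; their moment is 2.8·72 + 4.9·25 = 324.1.
Balance at y = 95 requires (324.1 + w·173) / (7.7 + w) = 95.
So w = (95·7.7 − 324.1)/(173 − 95) = 407.4/78 ≈ 5.22.

w ≈ 5.2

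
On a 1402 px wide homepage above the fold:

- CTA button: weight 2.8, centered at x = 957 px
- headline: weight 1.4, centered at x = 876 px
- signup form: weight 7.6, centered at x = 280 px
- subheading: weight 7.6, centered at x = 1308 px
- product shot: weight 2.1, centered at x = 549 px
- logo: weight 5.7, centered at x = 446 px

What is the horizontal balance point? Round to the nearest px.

x ≈ 723

Σw = 2.8 + 1.4 + 7.6 + 7.6 + 2.1 + 5.7 = 27.2.
Σw·x = 19669.9; x̄ = 19669.9/27.2 ≈ 723.16.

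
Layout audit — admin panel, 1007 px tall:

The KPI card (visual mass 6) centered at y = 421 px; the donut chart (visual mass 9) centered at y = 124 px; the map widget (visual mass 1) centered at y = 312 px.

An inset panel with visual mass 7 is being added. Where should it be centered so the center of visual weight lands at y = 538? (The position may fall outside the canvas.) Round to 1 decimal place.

New total weight: (6 + 9 + 1) + 7 = 23.
y: target moment 23×538 = 12374; current 6·421 + 9·124 + 1·312 = 3954; the inset panel supplies 8420, so y = 8420/7 ≈ 1202.86.

y ≈ 1202.9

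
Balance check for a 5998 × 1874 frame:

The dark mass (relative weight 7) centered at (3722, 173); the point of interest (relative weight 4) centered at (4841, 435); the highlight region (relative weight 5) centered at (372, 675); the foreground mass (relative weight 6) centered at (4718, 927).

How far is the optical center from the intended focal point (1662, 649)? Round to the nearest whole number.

≈ 1777

Total weight = 7 + 4 + 5 + 6 = 22.
x-moment: 7·3722 + 4·4841 + 5·372 + 6·4718 = 75586; centroid 75586/22 ≈ 3435.73.
y-moment: 7·173 + 4·435 + 5·675 + 6·927 = 11888; centroid 11888/22 ≈ 540.36.
Offset from (1662, 649): Δx ≈ 1773.73, Δy ≈ -108.64; distance = √(Δx² + Δy²) ≈ 1777.05.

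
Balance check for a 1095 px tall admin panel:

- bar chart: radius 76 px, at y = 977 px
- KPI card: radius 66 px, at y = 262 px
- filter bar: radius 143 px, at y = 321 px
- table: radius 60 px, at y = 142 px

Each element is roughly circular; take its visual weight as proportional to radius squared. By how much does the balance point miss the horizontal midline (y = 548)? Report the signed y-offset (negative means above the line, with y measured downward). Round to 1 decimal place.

≈ -142.5 px

r² weights: bar chart 76² = 5776, KPI card 66² = 4356, filter bar 143² = 20449, table 60² = 3600. Total = 34181.
Σw·y = 5776·977 + 4356·262 + 20449·321 + 3600·142 = 13859753, so ȳ = 13859753/34181 ≈ 405.48.
Offset from y = 548: 405.48 − 548 ≈ -142.52.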